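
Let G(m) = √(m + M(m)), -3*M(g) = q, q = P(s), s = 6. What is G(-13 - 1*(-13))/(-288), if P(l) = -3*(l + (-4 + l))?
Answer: -√2/144 ≈ -0.0098209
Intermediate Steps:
P(l) = 12 - 6*l (P(l) = -3*(-4 + 2*l) = 12 - 6*l)
q = -24 (q = 12 - 6*6 = 12 - 36 = -24)
M(g) = 8 (M(g) = -⅓*(-24) = 8)
G(m) = √(8 + m) (G(m) = √(m + 8) = √(8 + m))
G(-13 - 1*(-13))/(-288) = √(8 + (-13 - 1*(-13)))/(-288) = √(8 + (-13 + 13))*(-1/288) = √(8 + 0)*(-1/288) = √8*(-1/288) = (2*√2)*(-1/288) = -√2/144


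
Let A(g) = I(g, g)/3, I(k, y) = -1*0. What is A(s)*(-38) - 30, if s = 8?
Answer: -30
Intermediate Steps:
I(k, y) = 0
A(g) = 0 (A(g) = 0/3 = 0*(⅓) = 0)
A(s)*(-38) - 30 = 0*(-38) - 30 = 0 - 30 = -30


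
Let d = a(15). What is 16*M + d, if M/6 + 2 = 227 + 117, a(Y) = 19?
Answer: 32851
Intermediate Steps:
d = 19
M = 2052 (M = -12 + 6*(227 + 117) = -12 + 6*344 = -12 + 2064 = 2052)
16*M + d = 16*2052 + 19 = 32832 + 19 = 32851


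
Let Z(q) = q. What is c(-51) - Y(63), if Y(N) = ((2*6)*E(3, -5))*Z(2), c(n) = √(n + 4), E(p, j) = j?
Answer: 120 + I*√47 ≈ 120.0 + 6.8557*I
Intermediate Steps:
c(n) = √(4 + n)
Y(N) = -120 (Y(N) = ((2*6)*(-5))*2 = (12*(-5))*2 = -60*2 = -120)
c(-51) - Y(63) = √(4 - 51) - 1*(-120) = √(-47) + 120 = I*√47 + 120 = 120 + I*√47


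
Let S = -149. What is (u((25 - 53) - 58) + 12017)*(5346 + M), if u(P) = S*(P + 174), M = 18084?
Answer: -25655850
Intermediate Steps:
u(P) = -25926 - 149*P (u(P) = -149*(P + 174) = -149*(174 + P) = -25926 - 149*P)
(u((25 - 53) - 58) + 12017)*(5346 + M) = ((-25926 - 149*((25 - 53) - 58)) + 12017)*(5346 + 18084) = ((-25926 - 149*(-28 - 58)) + 12017)*23430 = ((-25926 - 149*(-86)) + 12017)*23430 = ((-25926 + 12814) + 12017)*23430 = (-13112 + 12017)*23430 = -1095*23430 = -25655850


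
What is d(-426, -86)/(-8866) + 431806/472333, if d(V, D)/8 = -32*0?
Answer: 431806/472333 ≈ 0.91420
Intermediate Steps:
d(V, D) = 0 (d(V, D) = 8*(-32*0) = 8*0 = 0)
d(-426, -86)/(-8866) + 431806/472333 = 0/(-8866) + 431806/472333 = 0*(-1/8866) + 431806*(1/472333) = 0 + 431806/472333 = 431806/472333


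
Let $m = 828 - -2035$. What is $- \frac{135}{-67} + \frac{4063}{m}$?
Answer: $\frac{658726}{191821} \approx 3.4341$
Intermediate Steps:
$m = 2863$ ($m = 828 + 2035 = 2863$)
$- \frac{135}{-67} + \frac{4063}{m} = - \frac{135}{-67} + \frac{4063}{2863} = \left(-135\right) \left(- \frac{1}{67}\right) + 4063 \cdot \frac{1}{2863} = \frac{135}{67} + \frac{4063}{2863} = \frac{658726}{191821}$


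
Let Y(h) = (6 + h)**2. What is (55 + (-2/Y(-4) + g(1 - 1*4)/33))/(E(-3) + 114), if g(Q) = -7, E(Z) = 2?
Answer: 3583/7656 ≈ 0.46800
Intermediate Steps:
(55 + (-2/Y(-4) + g(1 - 1*4)/33))/(E(-3) + 114) = (55 + (-2/(6 - 4)**2 - 7/33))/(2 + 114) = (55 + (-2/(2**2) - 7*1/33))/116 = (55 + (-2/4 - 7/33))/116 = (55 + (-2*1/4 - 7/33))/116 = (55 + (-1/2 - 7/33))/116 = (55 - 47/66)/116 = (1/116)*(3583/66) = 3583/7656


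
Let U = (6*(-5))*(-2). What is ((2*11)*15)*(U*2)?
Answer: 39600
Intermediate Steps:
U = 60 (U = -30*(-2) = 60)
((2*11)*15)*(U*2) = ((2*11)*15)*(60*2) = (22*15)*120 = 330*120 = 39600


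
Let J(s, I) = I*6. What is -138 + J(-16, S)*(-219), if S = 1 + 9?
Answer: -13278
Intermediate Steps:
S = 10
J(s, I) = 6*I
-138 + J(-16, S)*(-219) = -138 + (6*10)*(-219) = -138 + 60*(-219) = -138 - 13140 = -13278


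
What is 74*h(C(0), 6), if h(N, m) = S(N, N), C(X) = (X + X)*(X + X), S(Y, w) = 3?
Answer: 222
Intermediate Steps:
C(X) = 4*X² (C(X) = (2*X)*(2*X) = 4*X²)
h(N, m) = 3
74*h(C(0), 6) = 74*3 = 222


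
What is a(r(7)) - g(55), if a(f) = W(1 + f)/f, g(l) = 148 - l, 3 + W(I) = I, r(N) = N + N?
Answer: -645/7 ≈ -92.143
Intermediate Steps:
r(N) = 2*N
W(I) = -3 + I
a(f) = (-2 + f)/f (a(f) = (-3 + (1 + f))/f = (-2 + f)/f)
a(r(7)) - g(55) = (-2 + 2*7)/((2*7)) - (148 - 1*55) = (-2 + 14)/14 - (148 - 55) = (1/14)*12 - 1*93 = 6/7 - 93 = -645/7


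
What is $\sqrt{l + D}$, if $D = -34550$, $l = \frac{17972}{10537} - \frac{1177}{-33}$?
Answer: $\frac{5 i \sqrt{1379477075817}}{31611} \approx 185.78 i$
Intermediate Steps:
$l = \frac{1181375}{31611}$ ($l = 17972 \cdot \frac{1}{10537} - - \frac{107}{3} = \frac{17972}{10537} + \frac{107}{3} = \frac{1181375}{31611} \approx 37.372$)
$\sqrt{l + D} = \sqrt{\frac{1181375}{31611} - 34550} = \sqrt{- \frac{1090978675}{31611}} = \frac{5 i \sqrt{1379477075817}}{31611}$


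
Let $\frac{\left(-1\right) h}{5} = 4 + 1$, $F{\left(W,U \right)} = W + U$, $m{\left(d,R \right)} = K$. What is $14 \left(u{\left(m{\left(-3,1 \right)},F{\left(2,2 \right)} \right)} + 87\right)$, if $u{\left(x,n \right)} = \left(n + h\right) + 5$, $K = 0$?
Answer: $994$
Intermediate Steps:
$m{\left(d,R \right)} = 0$
$F{\left(W,U \right)} = U + W$
$h = -25$ ($h = - 5 \left(4 + 1\right) = \left(-5\right) 5 = -25$)
$u{\left(x,n \right)} = -20 + n$ ($u{\left(x,n \right)} = \left(n - 25\right) + 5 = \left(-25 + n\right) + 5 = -20 + n$)
$14 \left(u{\left(m{\left(-3,1 \right)},F{\left(2,2 \right)} \right)} + 87\right) = 14 \left(\left(-20 + \left(2 + 2\right)\right) + 87\right) = 14 \left(\left(-20 + 4\right) + 87\right) = 14 \left(-16 + 87\right) = 14 \cdot 71 = 994$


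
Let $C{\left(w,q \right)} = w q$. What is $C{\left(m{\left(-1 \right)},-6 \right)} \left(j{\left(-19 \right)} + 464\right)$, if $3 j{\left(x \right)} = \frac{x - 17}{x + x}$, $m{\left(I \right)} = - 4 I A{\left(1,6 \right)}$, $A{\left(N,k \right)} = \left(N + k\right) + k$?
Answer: $- \frac{2752464}{19} \approx -1.4487 \cdot 10^{5}$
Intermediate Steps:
$A{\left(N,k \right)} = N + 2 k$
$m{\left(I \right)} = - 52 I$ ($m{\left(I \right)} = - 4 I \left(1 + 2 \cdot 6\right) = - 4 I \left(1 + 12\right) = - 4 I 13 = - 52 I$)
$C{\left(w,q \right)} = q w$
$j{\left(x \right)} = \frac{-17 + x}{6 x}$ ($j{\left(x \right)} = \frac{\left(x - 17\right) \frac{1}{x + x}}{3} = \frac{\left(-17 + x\right) \frac{1}{2 x}}{3} = \frac{\frac{1}{2} \frac{1}{x} \left(-17 + x\right)}{3} = \frac{-17 + x}{6 x}$)
$C{\left(m{\left(-1 \right)},-6 \right)} \left(j{\left(-19 \right)} + 464\right) = - 6 \left(\left(-52\right) \left(-1\right)\right) \left(\frac{-17 - 19}{6 \left(-19\right)} + 464\right) = \left(-6\right) 52 \left(\frac{1}{6} \left(- \frac{1}{19}\right) \left(-36\right) + 464\right) = - 312 \left(\frac{6}{19} + 464\right) = \left(-312\right) \frac{8822}{19} = - \frac{2752464}{19}$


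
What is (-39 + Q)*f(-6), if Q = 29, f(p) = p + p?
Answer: 120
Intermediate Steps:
f(p) = 2*p
(-39 + Q)*f(-6) = (-39 + 29)*(2*(-6)) = -10*(-12) = 120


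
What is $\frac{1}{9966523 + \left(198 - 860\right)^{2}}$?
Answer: $\frac{1}{10404767} \approx 9.611 \cdot 10^{-8}$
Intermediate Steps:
$\frac{1}{9966523 + \left(198 - 860\right)^{2}} = \frac{1}{9966523 + \left(-662\right)^{2}} = \frac{1}{9966523 + 438244} = \frac{1}{10404767}$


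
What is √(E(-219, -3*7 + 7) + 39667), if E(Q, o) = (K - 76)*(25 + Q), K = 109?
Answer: √33265 ≈ 182.39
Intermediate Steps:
E(Q, o) = 825 + 33*Q (E(Q, o) = (109 - 76)*(25 + Q) = 33*(25 + Q) = 825 + 33*Q)
√(E(-219, -3*7 + 7) + 39667) = √((825 + 33*(-219)) + 39667) = √((825 - 7227) + 39667) = √(-6402 + 39667) = √33265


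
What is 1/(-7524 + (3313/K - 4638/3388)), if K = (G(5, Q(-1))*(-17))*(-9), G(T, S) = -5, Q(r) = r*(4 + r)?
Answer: -1295910/9757813097 ≈ -0.00013281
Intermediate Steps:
K = -765 (K = -5*(-17)*(-9) = 85*(-9) = -765)
1/(-7524 + (3313/K - 4638/3388)) = 1/(-7524 + (3313/(-765) - 4638/3388)) = 1/(-7524 + (3313*(-1/765) - 4638*1/3388)) = 1/(-7524 + (-3313/765 - 2319/1694)) = 1/(-7524 - 7386257/1295910) = 1/(-9757813097/1295910) = -1295910/9757813097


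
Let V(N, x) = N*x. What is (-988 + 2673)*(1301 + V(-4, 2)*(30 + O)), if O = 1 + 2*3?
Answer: 1693425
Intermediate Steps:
O = 7 (O = 1 + 6 = 7)
(-988 + 2673)*(1301 + V(-4, 2)*(30 + O)) = (-988 + 2673)*(1301 + (-4*2)*(30 + 7)) = 1685*(1301 - 8*37) = 1685*(1301 - 296) = 1685*1005 = 1693425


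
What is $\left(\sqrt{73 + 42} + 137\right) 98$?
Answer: $13426 + 98 \sqrt{115} \approx 14477.0$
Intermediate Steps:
$\left(\sqrt{73 + 42} + 137\right) 98 = \left(\sqrt{115} + 137\right) 98 = \left(137 + \sqrt{115}\right) 98 = 13426 + 98 \sqrt{115}$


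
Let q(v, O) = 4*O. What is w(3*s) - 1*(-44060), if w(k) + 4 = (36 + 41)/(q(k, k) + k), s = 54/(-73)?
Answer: 35679739/810 ≈ 44049.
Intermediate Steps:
s = -54/73 (s = 54*(-1/73) = -54/73 ≈ -0.73973)
w(k) = -4 + 77/(5*k) (w(k) = -4 + (36 + 41)/(4*k + k) = -4 + 77/((5*k)) = -4 + 77*(1/(5*k)) = -4 + 77/(5*k))
w(3*s) - 1*(-44060) = (-4 + 77/(5*((3*(-54/73))))) - 1*(-44060) = (-4 + 77/(5*(-162/73))) + 44060 = (-4 + (77/5)*(-73/162)) + 44060 = (-4 - 5621/810) + 44060 = -8861/810 + 44060 = 35679739/810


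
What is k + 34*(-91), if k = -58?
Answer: -3152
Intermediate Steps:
k + 34*(-91) = -58 + 34*(-91) = -58 - 3094 = -3152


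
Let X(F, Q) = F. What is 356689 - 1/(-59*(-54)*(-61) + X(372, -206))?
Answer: 69188392087/193974 ≈ 3.5669e+5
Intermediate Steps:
356689 - 1/(-59*(-54)*(-61) + X(372, -206)) = 356689 - 1/(-59*(-54)*(-61) + 372) = 356689 - 1/(3186*(-61) + 372) = 356689 - 1/(-194346 + 372) = 356689 - 1/(-193974) = 356689 - 1*(-1/193974) = 356689 + 1/193974 = 69188392087/193974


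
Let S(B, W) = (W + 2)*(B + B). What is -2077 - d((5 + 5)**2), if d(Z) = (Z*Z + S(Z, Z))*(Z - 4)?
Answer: -2920477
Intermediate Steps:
S(B, W) = 2*B*(2 + W) (S(B, W) = (2 + W)*(2*B) = 2*B*(2 + W))
d(Z) = (-4 + Z)*(Z**2 + 2*Z*(2 + Z)) (d(Z) = (Z*Z + 2*Z*(2 + Z))*(Z - 4) = (Z**2 + 2*Z*(2 + Z))*(-4 + Z) = (-4 + Z)*(Z**2 + 2*Z*(2 + Z)))
-2077 - d((5 + 5)**2) = -2077 - (5 + 5)**2*(-16 - 8*(5 + 5)**2 + 3*((5 + 5)**2)**2) = -2077 - 10**2*(-16 - 8*10**2 + 3*(10**2)**2) = -2077 - 100*(-16 - 8*100 + 3*100**2) = -2077 - 100*(-16 - 800 + 3*10000) = -2077 - 100*(-16 - 800 + 30000) = -2077 - 100*29184 = -2077 - 1*2918400 = -2077 - 2918400 = -2920477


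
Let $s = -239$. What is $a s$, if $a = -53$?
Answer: $12667$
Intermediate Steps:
$a s = \left(-53\right) \left(-239\right) = 12667$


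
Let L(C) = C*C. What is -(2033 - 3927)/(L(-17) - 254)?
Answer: 1894/35 ≈ 54.114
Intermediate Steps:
L(C) = C²
-(2033 - 3927)/(L(-17) - 254) = -(2033 - 3927)/((-17)² - 254) = -(-1894)/(289 - 254) = -(-1894)/35 = -1*(-1894/35) = 1894/35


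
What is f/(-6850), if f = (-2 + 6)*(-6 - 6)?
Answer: 24/3425 ≈ 0.0070073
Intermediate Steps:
f = -48 (f = 4*(-12) = -48)
f/(-6850) = -48/(-6850) = -1/6850*(-48) = 24/3425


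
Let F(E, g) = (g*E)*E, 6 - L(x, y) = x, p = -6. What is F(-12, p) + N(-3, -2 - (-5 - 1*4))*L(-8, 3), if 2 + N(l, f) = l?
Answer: -934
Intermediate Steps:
L(x, y) = 6 - x
N(l, f) = -2 + l
F(E, g) = g*E² (F(E, g) = (E*g)*E = g*E²)
F(-12, p) + N(-3, -2 - (-5 - 1*4))*L(-8, 3) = -6*(-12)² + (-2 - 3)*(6 - 1*(-8)) = -6*144 - 5*(6 + 8) = -864 - 5*14 = -864 - 70 = -934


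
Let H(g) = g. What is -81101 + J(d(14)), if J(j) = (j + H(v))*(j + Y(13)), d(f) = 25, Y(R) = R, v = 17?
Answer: -79505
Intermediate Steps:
J(j) = (13 + j)*(17 + j) (J(j) = (j + 17)*(j + 13) = (17 + j)*(13 + j) = (13 + j)*(17 + j))
-81101 + J(d(14)) = -81101 + (221 + 25**2 + 30*25) = -81101 + (221 + 625 + 750) = -81101 + 1596 = -79505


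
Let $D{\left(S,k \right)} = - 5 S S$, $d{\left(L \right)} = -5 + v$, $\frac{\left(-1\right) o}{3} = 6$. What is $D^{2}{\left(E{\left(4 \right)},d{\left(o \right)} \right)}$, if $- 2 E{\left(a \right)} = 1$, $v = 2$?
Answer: $\frac{25}{16} \approx 1.5625$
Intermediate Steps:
$E{\left(a \right)} = - \frac{1}{2}$ ($E{\left(a \right)} = \left(- \frac{1}{2}\right) 1 = - \frac{1}{2}$)
$o = -18$ ($o = \left(-3\right) 6 = -18$)
$d{\left(L \right)} = -3$ ($d{\left(L \right)} = -5 + 2 = -3$)
$D{\left(S,k \right)} = - 5 S^{2}$
$D^{2}{\left(E{\left(4 \right)},d{\left(o \right)} \right)} = \left(- 5 \left(- \frac{1}{2}\right)^{2}\right)^{2} = \left(\left(-5\right) \frac{1}{4}\right)^{2} = \left(- \frac{5}{4}\right)^{2} = \frac{25}{16}$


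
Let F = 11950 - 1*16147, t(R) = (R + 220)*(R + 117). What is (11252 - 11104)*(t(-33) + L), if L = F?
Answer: 1703628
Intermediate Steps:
t(R) = (117 + R)*(220 + R) (t(R) = (220 + R)*(117 + R) = (117 + R)*(220 + R))
F = -4197 (F = 11950 - 16147 = -4197)
L = -4197
(11252 - 11104)*(t(-33) + L) = (11252 - 11104)*((25740 + (-33)² + 337*(-33)) - 4197) = 148*((25740 + 1089 - 11121) - 4197) = 148*(15708 - 4197) = 148*11511 = 1703628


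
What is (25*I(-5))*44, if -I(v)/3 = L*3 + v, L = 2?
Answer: -3300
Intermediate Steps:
I(v) = -18 - 3*v (I(v) = -3*(2*3 + v) = -3*(6 + v) = -18 - 3*v)
(25*I(-5))*44 = (25*(-18 - 3*(-5)))*44 = (25*(-18 + 15))*44 = (25*(-3))*44 = -75*44 = -3300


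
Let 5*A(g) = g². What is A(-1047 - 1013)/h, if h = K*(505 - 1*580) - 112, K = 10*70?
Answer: -212180/13153 ≈ -16.132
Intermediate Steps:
K = 700
h = -52612 (h = 700*(505 - 1*580) - 112 = 700*(505 - 580) - 112 = 700*(-75) - 112 = -52500 - 112 = -52612)
A(g) = g²/5
A(-1047 - 1013)/h = ((-1047 - 1013)²/5)/(-52612) = ((⅕)*(-2060)²)*(-1/52612) = ((⅕)*4243600)*(-1/52612) = 848720*(-1/52612) = -212180/13153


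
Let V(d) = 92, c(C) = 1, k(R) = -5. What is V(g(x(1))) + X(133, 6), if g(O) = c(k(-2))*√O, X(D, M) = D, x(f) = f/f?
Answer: 225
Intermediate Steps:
x(f) = 1
g(O) = √O (g(O) = 1*√O = √O)
V(g(x(1))) + X(133, 6) = 92 + 133 = 225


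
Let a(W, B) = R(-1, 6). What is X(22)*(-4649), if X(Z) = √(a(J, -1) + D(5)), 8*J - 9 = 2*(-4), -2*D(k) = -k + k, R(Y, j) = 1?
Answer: -4649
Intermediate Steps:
D(k) = 0 (D(k) = -(-k + k)/2 = -½*0 = 0)
J = ⅛ (J = 9/8 + (2*(-4))/8 = 9/8 + (⅛)*(-8) = 9/8 - 1 = ⅛ ≈ 0.12500)
a(W, B) = 1
X(Z) = 1 (X(Z) = √(1 + 0) = √1 = 1)
X(22)*(-4649) = 1*(-4649) = -4649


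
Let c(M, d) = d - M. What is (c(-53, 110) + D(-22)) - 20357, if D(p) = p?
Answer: -20216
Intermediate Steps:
(c(-53, 110) + D(-22)) - 20357 = ((110 - 1*(-53)) - 22) - 20357 = ((110 + 53) - 22) - 20357 = (163 - 22) - 20357 = 141 - 20357 = -20216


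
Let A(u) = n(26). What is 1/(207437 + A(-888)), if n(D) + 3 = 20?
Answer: 1/207454 ≈ 4.8203e-6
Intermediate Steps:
n(D) = 17 (n(D) = -3 + 20 = 17)
A(u) = 17
1/(207437 + A(-888)) = 1/(207437 + 17) = 1/207454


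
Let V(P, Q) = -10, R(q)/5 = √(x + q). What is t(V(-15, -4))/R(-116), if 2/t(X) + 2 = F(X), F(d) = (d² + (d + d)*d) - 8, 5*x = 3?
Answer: -I*√2885/418325 ≈ -0.0001284*I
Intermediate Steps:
x = ⅗ (x = (⅕)*3 = ⅗ ≈ 0.60000)
R(q) = 5*√(⅗ + q)
F(d) = -8 + 3*d² (F(d) = (d² + (2*d)*d) - 8 = (d² + 2*d²) - 8 = 3*d² - 8 = -8 + 3*d²)
t(X) = 2/(-10 + 3*X²) (t(X) = 2/(-2 + (-8 + 3*X²)) = 2/(-10 + 3*X²))
t(V(-15, -4))/R(-116) = (2/(-10 + 3*(-10)²))/(√(15 + 25*(-116))) = (2/(-10 + 3*100))/(√(15 - 2900)) = (2/(-10 + 300))/(√(-2885)) = (2/290)/((I*√2885)) = (2*(1/290))*(-I*√2885/2885) = (-I*√2885/2885)/145 = -I*√2885/418325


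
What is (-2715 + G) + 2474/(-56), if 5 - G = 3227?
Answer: -167473/28 ≈ -5981.2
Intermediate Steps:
G = -3222 (G = 5 - 1*3227 = 5 - 3227 = -3222)
(-2715 + G) + 2474/(-56) = (-2715 - 3222) + 2474/(-56) = -5937 + 2474*(-1/56) = -5937 - 1237/28 = -167473/28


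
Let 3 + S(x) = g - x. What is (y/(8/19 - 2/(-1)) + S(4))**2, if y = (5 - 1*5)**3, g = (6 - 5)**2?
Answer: 36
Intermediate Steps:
g = 1 (g = 1**2 = 1)
y = 0 (y = (5 - 5)**3 = 0**3 = 0)
S(x) = -2 - x (S(x) = -3 + (1 - x) = -2 - x)
(y/(8/19 - 2/(-1)) + S(4))**2 = (0/(8/19 - 2/(-1)) + (-2 - 1*4))**2 = (0/(8*(1/19) - 2*(-1)) + (-2 - 4))**2 = (0/(8/19 + 2) - 6)**2 = (0/(46/19) - 6)**2 = (0*(19/46) - 6)**2 = (0 - 6)**2 = (-6)**2 = 36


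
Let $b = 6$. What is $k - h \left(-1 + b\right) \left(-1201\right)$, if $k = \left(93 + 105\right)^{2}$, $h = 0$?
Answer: $39204$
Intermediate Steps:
$k = 39204$ ($k = 198^{2} = 39204$)
$k - h \left(-1 + b\right) \left(-1201\right) = 39204 - 0 \left(-1 + 6\right) \left(-1201\right) = 39204 - 0 \cdot 5 \left(-1201\right) = 39204 - 0 \left(-1201\right) = 39204 - 0 = 39204 + 0 = 39204$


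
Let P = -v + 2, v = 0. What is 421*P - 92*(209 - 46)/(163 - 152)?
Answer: -5734/11 ≈ -521.27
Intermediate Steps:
P = 2 (P = -1*0 + 2 = 0 + 2 = 2)
421*P - 92*(209 - 46)/(163 - 152) = 421*2 - 92*(209 - 46)/(163 - 152) = 842 - 92/(11/163) = 842 - 92/(11*(1/163)) = 842 - 92/11/163 = 842 - 92*163/11 = 842 - 14996/11 = -5734/11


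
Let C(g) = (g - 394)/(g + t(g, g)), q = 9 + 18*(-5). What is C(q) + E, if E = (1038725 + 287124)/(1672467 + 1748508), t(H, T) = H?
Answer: 613250221/184732650 ≈ 3.3197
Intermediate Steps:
E = 1325849/3420975 ≈ 0.38756
q = -81 (q = 9 - 90 = -81)
C(g) = (-394 + g)/(2*g) (C(g) = (g - 394)/(g + g) = (-394 + g)/((2*g)) = (-394 + g)*(1/(2*g)) = (-394 + g)/(2*g))
C(q) + E = (½)*(-394 - 81)/(-81) + 1325849/3420975 = (½)*(-1/81)*(-475) + 1325849/3420975 = 475/162 + 1325849/3420975 = 613250221/184732650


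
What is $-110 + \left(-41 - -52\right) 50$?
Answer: $440$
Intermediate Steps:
$-110 + \left(-41 - -52\right) 50 = -110 + \left(-41 + 52\right) 50 = -110 + 11 \cdot 50 = -110 + 550 = 440$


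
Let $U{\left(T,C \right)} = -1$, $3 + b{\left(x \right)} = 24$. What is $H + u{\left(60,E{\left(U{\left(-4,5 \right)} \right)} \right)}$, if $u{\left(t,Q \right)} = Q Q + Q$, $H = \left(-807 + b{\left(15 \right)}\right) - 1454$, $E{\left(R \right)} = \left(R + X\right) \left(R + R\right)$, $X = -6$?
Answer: $-2030$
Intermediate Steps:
$b{\left(x \right)} = 21$ ($b{\left(x \right)} = -3 + 24 = 21$)
$E{\left(R \right)} = 2 R \left(-6 + R\right)$ ($E{\left(R \right)} = \left(R - 6\right) \left(R + R\right) = \left(-6 + R\right) 2 R = 2 R \left(-6 + R\right)$)
$H = -2240$ ($H = \left(-807 + 21\right) - 1454 = -786 - 1454 = -2240$)
$u{\left(t,Q \right)} = Q + Q^{2}$ ($u{\left(t,Q \right)} = Q^{2} + Q = Q + Q^{2}$)
$H + u{\left(60,E{\left(U{\left(-4,5 \right)} \right)} \right)} = -2240 + 2 \left(-1\right) \left(-6 - 1\right) \left(1 + 2 \left(-1\right) \left(-6 - 1\right)\right) = -2240 + 2 \left(-1\right) \left(-7\right) \left(1 + 2 \left(-1\right) \left(-7\right)\right) = -2240 + 14 \left(1 + 14\right) = -2240 + 14 \cdot 15 = -2240 + 210 = -2030$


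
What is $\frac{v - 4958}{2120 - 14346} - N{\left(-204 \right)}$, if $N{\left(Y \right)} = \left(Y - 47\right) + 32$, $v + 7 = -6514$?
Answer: $\frac{2688973}{12226} \approx 219.94$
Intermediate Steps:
$v = -6521$ ($v = -7 - 6514 = -6521$)
$N{\left(Y \right)} = -15 + Y$ ($N{\left(Y \right)} = \left(-47 + Y\right) + 32 = -15 + Y$)
$\frac{v - 4958}{2120 - 14346} - N{\left(-204 \right)} = \frac{-6521 - 4958}{2120 - 14346} - \left(-15 - 204\right) = - \frac{11479}{-12226} - -219 = \left(-11479\right) \left(- \frac{1}{12226}\right) + 219 = \frac{11479}{12226} + 219 = \frac{2688973}{12226}$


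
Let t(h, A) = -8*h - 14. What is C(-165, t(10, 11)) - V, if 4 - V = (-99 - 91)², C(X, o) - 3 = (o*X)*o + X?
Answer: -1422006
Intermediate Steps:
t(h, A) = -14 - 8*h
C(X, o) = 3 + X + X*o² (C(X, o) = 3 + ((o*X)*o + X) = 3 + ((X*o)*o + X) = 3 + (X*o² + X) = 3 + (X + X*o²) = 3 + X + X*o²)
V = -36096 (V = 4 - (-99 - 91)² = 4 - 1*(-190)² = 4 - 1*36100 = 4 - 36100 = -36096)
C(-165, t(10, 11)) - V = (3 - 165 - 165*(-14 - 8*10)²) - 1*(-36096) = (3 - 165 - 165*(-14 - 80)²) + 36096 = (3 - 165 - 165*(-94)²) + 36096 = (3 - 165 - 165*8836) + 36096 = (3 - 165 - 1457940) + 36096 = -1458102 + 36096 = -1422006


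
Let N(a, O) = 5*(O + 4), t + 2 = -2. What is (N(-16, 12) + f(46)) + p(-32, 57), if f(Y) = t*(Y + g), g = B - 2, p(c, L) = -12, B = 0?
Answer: -108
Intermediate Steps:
t = -4 (t = -2 - 2 = -4)
g = -2 (g = 0 - 2 = -2)
N(a, O) = 20 + 5*O (N(a, O) = 5*(4 + O) = 20 + 5*O)
f(Y) = 8 - 4*Y (f(Y) = -4*(Y - 2) = -4*(-2 + Y) = 8 - 4*Y)
(N(-16, 12) + f(46)) + p(-32, 57) = ((20 + 5*12) + (8 - 4*46)) - 12 = ((20 + 60) + (8 - 184)) - 12 = (80 - 176) - 12 = -96 - 12 = -108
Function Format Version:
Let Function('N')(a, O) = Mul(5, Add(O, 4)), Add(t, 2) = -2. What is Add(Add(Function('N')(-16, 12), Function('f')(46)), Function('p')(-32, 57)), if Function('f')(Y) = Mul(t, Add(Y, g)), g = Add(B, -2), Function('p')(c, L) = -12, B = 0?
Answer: -108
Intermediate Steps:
t = -4 (t = Add(-2, -2) = -4)
g = -2 (g = Add(0, -2) = -2)
Function('N')(a, O) = Add(20, Mul(5, O)) (Function('N')(a, O) = Mul(5, Add(4, O)) = Add(20, Mul(5, O)))
Function('f')(Y) = Add(8, Mul(-4, Y)) (Function('f')(Y) = Mul(-4, Add(Y, -2)) = Mul(-4, Add(-2, Y)) = Add(8, Mul(-4, Y)))
Add(Add(Function('N')(-16, 12), Function('f')(46)), Function('p')(-32, 57)) = Add(Add(Add(20, Mul(5, 12)), Add(8, Mul(-4, 46))), -12) = Add(Add(Add(20, 60), Add(8, -184)), -12) = Add(Add(80, -176), -12) = Add(-96, -12) = -108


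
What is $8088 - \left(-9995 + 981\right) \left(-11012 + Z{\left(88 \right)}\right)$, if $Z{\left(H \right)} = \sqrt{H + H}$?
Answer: $-99254080 + 36056 \sqrt{11} \approx -9.9134 \cdot 10^{7}$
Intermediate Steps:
$Z{\left(H \right)} = \sqrt{2} \sqrt{H}$ ($Z{\left(H \right)} = \sqrt{2 H} = \sqrt{2} \sqrt{H}$)
$8088 - \left(-9995 + 981\right) \left(-11012 + Z{\left(88 \right)}\right) = 8088 - \left(-9995 + 981\right) \left(-11012 + \sqrt{2} \sqrt{88}\right) = 8088 - - 9014 \left(-11012 + \sqrt{2} \cdot 2 \sqrt{22}\right) = 8088 - - 9014 \left(-11012 + 4 \sqrt{11}\right) = 8088 - \left(99262168 - 36056 \sqrt{11}\right) = -99254080 + 36056 \sqrt{11}$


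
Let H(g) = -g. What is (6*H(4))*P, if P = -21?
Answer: 504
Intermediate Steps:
(6*H(4))*P = (6*(-1*4))*(-21) = (6*(-4))*(-21) = -24*(-21) = 504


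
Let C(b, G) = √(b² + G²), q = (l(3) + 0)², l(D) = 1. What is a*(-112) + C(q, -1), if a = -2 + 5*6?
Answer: -3136 + √2 ≈ -3134.6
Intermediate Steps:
a = 28 (a = -2 + 30 = 28)
q = 1 (q = (1 + 0)² = 1² = 1)
C(b, G) = √(G² + b²)
a*(-112) + C(q, -1) = 28*(-112) + √((-1)² + 1²) = -3136 + √(1 + 1) = -3136 + √2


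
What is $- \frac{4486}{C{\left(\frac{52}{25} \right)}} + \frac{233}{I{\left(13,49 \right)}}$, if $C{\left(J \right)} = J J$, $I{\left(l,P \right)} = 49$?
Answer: $- \frac{68376859}{66248} \approx -1032.1$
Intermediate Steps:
$C{\left(J \right)} = J^{2}$
$- \frac{4486}{C{\left(\frac{52}{25} \right)}} + \frac{233}{I{\left(13,49 \right)}} = - \frac{4486}{\left(\frac{52}{25}\right)^{2}} + \frac{233}{49} = - \frac{4486}{\frac{2704}{625}} + \frac{233}{49} = \left(-4486\right) \frac{625}{2704} + \frac{233}{49} = - \frac{1401875}{1352} + \frac{233}{49} = - \frac{68376859}{66248}$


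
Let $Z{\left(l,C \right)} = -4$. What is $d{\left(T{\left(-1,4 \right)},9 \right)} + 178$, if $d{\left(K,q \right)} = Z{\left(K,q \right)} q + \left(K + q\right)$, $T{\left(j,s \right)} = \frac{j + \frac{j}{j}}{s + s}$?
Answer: $151$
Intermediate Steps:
$T{\left(j,s \right)} = \frac{1 + j}{2 s}$ ($T{\left(j,s \right)} = \frac{j + 1}{2 s} = \left(1 + j\right) \frac{1}{2 s} = \frac{1 + j}{2 s}$)
$d{\left(K,q \right)} = K - 3 q$ ($d{\left(K,q \right)} = - 4 q + \left(K + q\right) = K - 3 q$)
$d{\left(T{\left(-1,4 \right)},9 \right)} + 178 = \left(\frac{1 - 1}{2 \cdot 4} - 27\right) + 178 = \left(\frac{1}{2} \cdot \frac{1}{4} \cdot 0 - 27\right) + 178 = \left(0 - 27\right) + 178 = -27 + 178 = 151$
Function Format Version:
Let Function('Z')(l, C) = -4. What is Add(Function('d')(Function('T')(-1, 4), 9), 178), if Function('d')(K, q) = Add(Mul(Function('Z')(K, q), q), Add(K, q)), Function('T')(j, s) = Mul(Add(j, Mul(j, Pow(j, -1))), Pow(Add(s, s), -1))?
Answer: 151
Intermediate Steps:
Function('T')(j, s) = Mul(Rational(1, 2), Pow(s, -1), Add(1, j)) (Function('T')(j, s) = Mul(Add(j, 1), Pow(Mul(2, s), -1)) = Mul(Add(1, j), Mul(Rational(1, 2), Pow(s, -1))) = Mul(Rational(1, 2), Pow(s, -1), Add(1, j)))
Function('d')(K, q) = Add(K, Mul(-3, q)) (Function('d')(K, q) = Add(Mul(-4, q), Add(K, q)) = Add(K, Mul(-3, q)))
Add(Function('d')(Function('T')(-1, 4), 9), 178) = Add(Add(Mul(Rational(1, 2), Pow(4, -1), Add(1, -1)), Mul(-3, 9)), 178) = Add(Add(Mul(Rational(1, 2), Rational(1, 4), 0), -27), 178) = Add(Add(0, -27), 178) = Add(-27, 178) = 151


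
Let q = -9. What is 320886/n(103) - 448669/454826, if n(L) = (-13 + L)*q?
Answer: -8128373207/20467170 ≈ -397.14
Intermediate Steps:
n(L) = 117 - 9*L (n(L) = (-13 + L)*(-9) = 117 - 9*L)
320886/n(103) - 448669/454826 = 320886/(117 - 9*103) - 448669/454826 = 320886/(117 - 927) - 448669*1/454826 = 320886/(-810) - 448669/454826 = 320886*(-1/810) - 448669/454826 = -17827/45 - 448669/454826 = -8128373207/20467170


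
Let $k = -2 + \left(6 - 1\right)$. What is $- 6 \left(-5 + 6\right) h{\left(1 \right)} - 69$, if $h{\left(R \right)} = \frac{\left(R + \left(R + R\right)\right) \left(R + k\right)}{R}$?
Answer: $-141$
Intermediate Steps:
$k = 3$ ($k = -2 + \left(6 - 1\right) = -2 + 5 = 3$)
$h{\left(R \right)} = 9 + 3 R$ ($h{\left(R \right)} = \frac{\left(R + \left(R + R\right)\right) \left(R + 3\right)}{R} = \frac{\left(R + 2 R\right) \left(3 + R\right)}{R} = \frac{3 R \left(3 + R\right)}{R} = 9 + 3 R$)
$- 6 \left(-5 + 6\right) h{\left(1 \right)} - 69 = - 6 \left(-5 + 6\right) \left(9 + 3 \cdot 1\right) - 69 = \left(-6\right) 1 \left(9 + 3\right) - 69 = \left(-6\right) 12 - 69 = -72 - 69 = -141$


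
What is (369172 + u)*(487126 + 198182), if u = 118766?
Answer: 334387814904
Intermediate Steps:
(369172 + u)*(487126 + 198182) = (369172 + 118766)*(487126 + 198182) = 487938*685308 = 334387814904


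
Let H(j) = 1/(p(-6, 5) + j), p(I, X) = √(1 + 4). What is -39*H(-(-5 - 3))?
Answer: -312/59 + 39*√5/59 ≈ -3.8101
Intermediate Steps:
p(I, X) = √5
H(j) = 1/(j + √5) (H(j) = 1/(√5 + j) = 1/(j + √5))
-39*H(-(-5 - 3)) = -39/(-(-5 - 3) + √5) = -39/(-1*(-8) + √5) = -39/(8 + √5)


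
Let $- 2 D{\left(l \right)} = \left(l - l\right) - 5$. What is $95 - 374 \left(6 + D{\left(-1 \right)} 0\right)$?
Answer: $-2149$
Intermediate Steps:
$D{\left(l \right)} = \frac{5}{2}$ ($D{\left(l \right)} = - \frac{\left(l - l\right) - 5}{2} = - \frac{0 - 5}{2} = \left(- \frac{1}{2}\right) \left(-5\right) = \frac{5}{2}$)
$95 - 374 \left(6 + D{\left(-1 \right)} 0\right) = 95 - 374 \left(6 + \frac{5}{2} \cdot 0\right) = 95 - 374 \left(6 + 0\right) = 95 - 2244 = -2149$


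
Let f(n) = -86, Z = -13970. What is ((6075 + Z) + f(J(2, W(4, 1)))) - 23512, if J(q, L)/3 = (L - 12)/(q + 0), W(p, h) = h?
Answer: -31493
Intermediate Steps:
J(q, L) = 3*(-12 + L)/q (J(q, L) = 3*((L - 12)/(q + 0)) = 3*((-12 + L)/q) = 3*(-12 + L)/q)
((6075 + Z) + f(J(2, W(4, 1)))) - 23512 = ((6075 - 13970) - 86) - 23512 = (-7895 - 86) - 23512 = -7981 - 23512 = -31493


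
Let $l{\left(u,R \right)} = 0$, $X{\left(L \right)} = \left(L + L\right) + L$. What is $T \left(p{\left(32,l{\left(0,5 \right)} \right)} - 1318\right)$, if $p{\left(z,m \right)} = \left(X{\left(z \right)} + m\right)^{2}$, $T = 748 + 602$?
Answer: $10662300$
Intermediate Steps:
$X{\left(L \right)} = 3 L$ ($X{\left(L \right)} = 2 L + L = 3 L$)
$T = 1350$
$p{\left(z,m \right)} = \left(m + 3 z\right)^{2}$ ($p{\left(z,m \right)} = \left(3 z + m\right)^{2} = \left(m + 3 z\right)^{2}$)
$T \left(p{\left(32,l{\left(0,5 \right)} \right)} - 1318\right) = 1350 \left(\left(0 + 3 \cdot 32\right)^{2} - 1318\right) = 1350 \left(\left(0 + 96\right)^{2} - 1318\right) = 1350 \left(96^{2} - 1318\right) = 1350 \left(9216 - 1318\right) = 1350 \cdot 7898 = 10662300$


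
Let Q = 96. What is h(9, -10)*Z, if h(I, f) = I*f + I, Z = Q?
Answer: -7776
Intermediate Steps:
Z = 96
h(I, f) = I + I*f
h(9, -10)*Z = (9*(1 - 10))*96 = (9*(-9))*96 = -81*96 = -7776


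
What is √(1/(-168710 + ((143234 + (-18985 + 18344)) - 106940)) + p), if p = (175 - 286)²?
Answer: 4*√13633313743742/133057 ≈ 111.00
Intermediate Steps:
p = 12321 (p = (-111)² = 12321)
√(1/(-168710 + ((143234 + (-18985 + 18344)) - 106940)) + p) = √(1/(-168710 + ((143234 + (-18985 + 18344)) - 106940)) + 12321) = √(1/(-168710 + ((143234 - 641) - 106940)) + 12321) = √(1/(-168710 + (142593 - 106940)) + 12321) = √(1/(-168710 + 35653) + 12321) = √(1/(-133057) + 12321) = √(-1/133057 + 12321) = √(1639395296/133057) = 4*√13633313743742/133057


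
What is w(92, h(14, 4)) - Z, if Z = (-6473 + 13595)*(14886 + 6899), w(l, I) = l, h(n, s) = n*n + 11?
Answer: -155152678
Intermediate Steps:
h(n, s) = 11 + n**2 (h(n, s) = n**2 + 11 = 11 + n**2)
Z = 155152770 (Z = 7122*21785 = 155152770)
w(92, h(14, 4)) - Z = 92 - 1*155152770 = 92 - 155152770 = -155152678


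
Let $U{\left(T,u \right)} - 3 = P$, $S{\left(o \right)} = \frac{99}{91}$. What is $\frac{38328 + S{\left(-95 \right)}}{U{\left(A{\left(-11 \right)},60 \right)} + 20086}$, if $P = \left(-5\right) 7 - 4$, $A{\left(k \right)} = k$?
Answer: $\frac{3487947}{1824550} \approx 1.9117$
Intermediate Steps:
$S{\left(o \right)} = \frac{99}{91}$ ($S{\left(o \right)} = 99 \cdot \frac{1}{91} = \frac{99}{91}$)
$P = -39$ ($P = -35 - 4 = -39$)
$U{\left(T,u \right)} = -36$ ($U{\left(T,u \right)} = 3 - 39 = -36$)
$\frac{38328 + S{\left(-95 \right)}}{U{\left(A{\left(-11 \right)},60 \right)} + 20086} = \frac{38328 + \frac{99}{91}}{-36 + 20086} = \frac{3487947}{91 \cdot 20050} = \frac{3487947}{91} \cdot \frac{1}{20050} = \frac{3487947}{1824550}$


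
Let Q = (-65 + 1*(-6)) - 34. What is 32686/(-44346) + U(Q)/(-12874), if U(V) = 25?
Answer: -210954107/285455202 ≈ -0.73901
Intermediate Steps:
Q = -105 (Q = (-65 - 6) - 34 = -71 - 34 = -105)
32686/(-44346) + U(Q)/(-12874) = 32686/(-44346) + 25/(-12874) = 32686*(-1/44346) + 25*(-1/12874) = -16343/22173 - 25/12874 = -210954107/285455202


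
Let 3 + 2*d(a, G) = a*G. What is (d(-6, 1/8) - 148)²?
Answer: 1437601/64 ≈ 22463.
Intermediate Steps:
d(a, G) = -3/2 + G*a/2 (d(a, G) = -3/2 + (a*G)/2 = -3/2 + (G*a)/2 = -3/2 + G*a/2)
(d(-6, 1/8) - 148)² = ((-3/2 + (½)*(-6)/8) - 148)² = ((-3/2 + (½)*(⅛)*(-6)) - 148)² = ((-3/2 - 3/8) - 148)² = (-15/8 - 148)² = (-1199/8)² = 1437601/64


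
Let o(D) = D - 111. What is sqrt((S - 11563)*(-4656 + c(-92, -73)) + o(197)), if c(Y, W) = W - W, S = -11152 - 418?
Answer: sqrt(107707334) ≈ 10378.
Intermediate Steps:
S = -11570
c(Y, W) = 0
o(D) = -111 + D
sqrt((S - 11563)*(-4656 + c(-92, -73)) + o(197)) = sqrt((-11570 - 11563)*(-4656 + 0) + (-111 + 197)) = sqrt(-23133*(-4656) + 86) = sqrt(107707248 + 86) = sqrt(107707334)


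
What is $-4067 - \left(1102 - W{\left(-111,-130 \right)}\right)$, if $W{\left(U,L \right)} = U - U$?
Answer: $-5169$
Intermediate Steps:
$W{\left(U,L \right)} = 0$
$-4067 - \left(1102 - W{\left(-111,-130 \right)}\right) = -4067 - \left(1102 - 0\right) = -4067 - \left(1102 + 0\right) = -4067 - 1102 = -5169$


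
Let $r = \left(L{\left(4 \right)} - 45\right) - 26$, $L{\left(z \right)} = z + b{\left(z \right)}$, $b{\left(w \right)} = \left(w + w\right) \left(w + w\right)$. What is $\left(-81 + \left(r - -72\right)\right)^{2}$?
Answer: $144$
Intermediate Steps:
$b{\left(w \right)} = 4 w^{2}$ ($b{\left(w \right)} = 2 w 2 w = 4 w^{2}$)
$L{\left(z \right)} = z + 4 z^{2}$
$r = -3$ ($r = \left(4 \left(1 + 4 \cdot 4\right) - 45\right) - 26 = \left(4 \left(1 + 16\right) - 45\right) - 26 = \left(4 \cdot 17 - 45\right) - 26 = \left(68 - 45\right) - 26 = 23 - 26 = -3$)
$\left(-81 + \left(r - -72\right)\right)^{2} = \left(-81 - -69\right)^{2} = \left(-81 + \left(-3 + 72\right)\right)^{2} = \left(-81 + 69\right)^{2} = \left(-12\right)^{2} = 144$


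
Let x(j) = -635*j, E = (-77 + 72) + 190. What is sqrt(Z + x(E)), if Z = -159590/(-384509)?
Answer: I*sqrt(17368285058949165)/384509 ≈ 342.75*I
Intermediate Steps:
E = 185 (E = -5 + 190 = 185)
Z = 159590/384509 (Z = -159590*(-1/384509) = 159590/384509 ≈ 0.41505)
sqrt(Z + x(E)) = sqrt(159590/384509 - 635*185) = sqrt(159590/384509 - 117475) = sqrt(-45170035185/384509) = I*sqrt(17368285058949165)/384509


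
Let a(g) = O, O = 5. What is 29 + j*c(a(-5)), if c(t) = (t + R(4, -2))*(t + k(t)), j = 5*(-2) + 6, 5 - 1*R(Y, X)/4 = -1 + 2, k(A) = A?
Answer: -811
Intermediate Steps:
R(Y, X) = 16 (R(Y, X) = 20 - 4*(-1 + 2) = 20 - 4*1 = 20 - 4 = 16)
j = -4 (j = -10 + 6 = -4)
a(g) = 5
c(t) = 2*t*(16 + t) (c(t) = (t + 16)*(t + t) = (16 + t)*(2*t) = 2*t*(16 + t))
29 + j*c(a(-5)) = 29 - 8*5*(16 + 5) = 29 - 8*5*21 = 29 - 4*210 = 29 - 840 = -811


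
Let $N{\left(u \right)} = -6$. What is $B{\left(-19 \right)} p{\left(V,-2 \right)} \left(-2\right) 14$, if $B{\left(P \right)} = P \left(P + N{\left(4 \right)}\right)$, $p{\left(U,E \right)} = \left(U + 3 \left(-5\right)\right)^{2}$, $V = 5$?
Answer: $-1330000$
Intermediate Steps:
$p{\left(U,E \right)} = \left(-15 + U\right)^{2}$ ($p{\left(U,E \right)} = \left(U - 15\right)^{2} = \left(-15 + U\right)^{2}$)
$B{\left(P \right)} = P \left(-6 + P\right)$ ($B{\left(P \right)} = P \left(P - 6\right) = P \left(-6 + P\right)$)
$B{\left(-19 \right)} p{\left(V,-2 \right)} \left(-2\right) 14 = - 19 \left(-6 - 19\right) \left(-15 + 5\right)^{2} \left(-2\right) 14 = \left(-19\right) \left(-25\right) \left(-10\right)^{2} \left(-2\right) 14 = 475 \cdot 100 \left(-2\right) 14 = 475 \left(\left(-200\right) 14\right) = 475 \left(-2800\right) = -1330000$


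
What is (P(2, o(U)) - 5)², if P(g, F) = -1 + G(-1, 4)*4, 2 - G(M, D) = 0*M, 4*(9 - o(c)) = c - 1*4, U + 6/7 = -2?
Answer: 4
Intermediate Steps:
U = -20/7 (U = -6/7 - 2 = -20/7 ≈ -2.8571)
o(c) = 10 - c/4 (o(c) = 9 - (c - 1*4)/4 = 9 - (c - 4)/4 = 9 - (-4 + c)/4 = 9 + (1 - c/4) = 10 - c/4)
G(M, D) = 2 (G(M, D) = 2 - 0*M = 2 - 1*0 = 2 + 0 = 2)
P(g, F) = 7 (P(g, F) = -1 + 2*4 = -1 + 8 = 7)
(P(2, o(U)) - 5)² = (7 - 5)² = 2² = 4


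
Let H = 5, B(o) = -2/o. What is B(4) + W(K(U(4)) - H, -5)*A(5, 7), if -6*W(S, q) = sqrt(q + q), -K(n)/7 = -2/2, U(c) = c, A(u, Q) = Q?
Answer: -1/2 - 7*I*sqrt(10)/6 ≈ -0.5 - 3.6893*I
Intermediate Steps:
K(n) = 7 (K(n) = -(-14)/2 = -7*(-1) = 7)
W(S, q) = -sqrt(2)*sqrt(q)/6 (W(S, q) = -sqrt(q + q)/6 = -sqrt(2)*sqrt(q)/6)
B(4) + W(K(U(4)) - H, -5)*A(5, 7) = -2/4 - sqrt(2)*sqrt(-5)/6*7 = -2*1/4 - sqrt(2)*I*sqrt(5)/6*7 = -1/2 - I*sqrt(10)/6*7 = -1/2 - 7*I*sqrt(10)/6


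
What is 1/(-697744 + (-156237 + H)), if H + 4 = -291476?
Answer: -1/1145461 ≈ -8.7301e-7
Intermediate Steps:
H = -291480 (H = -4 - 291476 = -291480)
1/(-697744 + (-156237 + H)) = 1/(-697744 + (-156237 - 291480)) = 1/(-697744 - 447717) = 1/(-1145461) = -1/1145461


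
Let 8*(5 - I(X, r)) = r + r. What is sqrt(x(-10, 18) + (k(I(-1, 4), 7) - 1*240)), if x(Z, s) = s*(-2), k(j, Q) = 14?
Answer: I*sqrt(262) ≈ 16.186*I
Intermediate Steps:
I(X, r) = 5 - r/4 (I(X, r) = 5 - (r + r)/8 = 5 - r/4)
x(Z, s) = -2*s
sqrt(x(-10, 18) + (k(I(-1, 4), 7) - 1*240)) = sqrt(-2*18 + (14 - 1*240)) = sqrt(-36 + (14 - 240)) = sqrt(-36 - 226) = sqrt(-262) = I*sqrt(262)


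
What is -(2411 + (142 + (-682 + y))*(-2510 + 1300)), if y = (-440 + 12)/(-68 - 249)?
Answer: -207374207/317 ≈ -6.5418e+5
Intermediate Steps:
y = 428/317 (y = -428/(-317) = -428*(-1/317) = 428/317 ≈ 1.3502)
-(2411 + (142 + (-682 + y))*(-2510 + 1300)) = -(2411 + (142 + (-682 + 428/317))*(-2510 + 1300)) = -(2411 + (142 - 215766/317)*(-1210)) = -(2411 - 170752/317*(-1210)) = -(2411 + 206609920/317) = -1*207374207/317 = -207374207/317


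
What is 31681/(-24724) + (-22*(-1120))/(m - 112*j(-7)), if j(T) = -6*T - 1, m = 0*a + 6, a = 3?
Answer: -377244213/56692132 ≈ -6.6543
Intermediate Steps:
m = 6 (m = 0*3 + 6 = 0 + 6 = 6)
j(T) = -1 - 6*T
31681/(-24724) + (-22*(-1120))/(m - 112*j(-7)) = 31681/(-24724) + (-22*(-1120))/(6 - 112*(-1 - 6*(-7))) = 31681*(-1/24724) + 24640/(6 - 112*(-1 + 42)) = -31681/24724 + 24640/(6 - 112*41) = -31681/24724 + 24640/(6 - 4592) = -31681/24724 + 24640/(-4586) = -31681/24724 + 24640*(-1/4586) = -31681/24724 - 12320/2293 = -377244213/56692132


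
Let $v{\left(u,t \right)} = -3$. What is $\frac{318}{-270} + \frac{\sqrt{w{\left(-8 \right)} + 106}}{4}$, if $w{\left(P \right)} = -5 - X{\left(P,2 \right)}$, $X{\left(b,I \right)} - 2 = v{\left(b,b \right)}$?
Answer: $- \frac{53}{45} + \frac{\sqrt{102}}{4} \approx 1.3471$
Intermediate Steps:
$X{\left(b,I \right)} = -1$ ($X{\left(b,I \right)} = 2 - 3 = -1$)
$w{\left(P \right)} = -4$ ($w{\left(P \right)} = -5 - -1 = -5 + 1 = -4$)
$\frac{318}{-270} + \frac{\sqrt{w{\left(-8 \right)} + 106}}{4} = \frac{318}{-270} + \frac{\sqrt{-4 + 106}}{4} = 318 \left(- \frac{1}{270}\right) + \sqrt{102} \cdot \frac{1}{4} = - \frac{53}{45} + \frac{\sqrt{102}}{4}$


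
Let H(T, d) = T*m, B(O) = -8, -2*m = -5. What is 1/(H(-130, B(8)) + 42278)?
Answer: 1/41953 ≈ 2.3836e-5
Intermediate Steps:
m = 5/2 (m = -½*(-5) = 5/2 ≈ 2.5000)
H(T, d) = 5*T/2 (H(T, d) = T*(5/2) = 5*T/2)
1/(H(-130, B(8)) + 42278) = 1/((5/2)*(-130) + 42278) = 1/(-325 + 42278) = 1/41953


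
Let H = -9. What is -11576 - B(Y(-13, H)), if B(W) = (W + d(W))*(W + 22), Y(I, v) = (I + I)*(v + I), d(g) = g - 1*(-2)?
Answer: -692300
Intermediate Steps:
d(g) = 2 + g (d(g) = g + 2 = 2 + g)
Y(I, v) = 2*I*(I + v) (Y(I, v) = (2*I)*(I + v) = 2*I*(I + v))
B(W) = (2 + 2*W)*(22 + W) (B(W) = (W + (2 + W))*(W + 22) = (2 + 2*W)*(22 + W))
-11576 - B(Y(-13, H)) = -11576 - (44 + 2*(2*(-13)*(-13 - 9))² + 46*(2*(-13)*(-13 - 9))) = -11576 - (44 + 2*(2*(-13)*(-22))² + 46*(2*(-13)*(-22))) = -11576 - (44 + 2*572² + 46*572) = -11576 - (44 + 2*327184 + 26312) = -11576 - (44 + 654368 + 26312) = -11576 - 1*680724 = -11576 - 680724 = -692300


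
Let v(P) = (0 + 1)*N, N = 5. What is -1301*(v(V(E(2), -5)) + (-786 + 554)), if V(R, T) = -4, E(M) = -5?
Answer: 295327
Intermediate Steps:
v(P) = 5 (v(P) = (0 + 1)*5 = 1*5 = 5)
-1301*(v(V(E(2), -5)) + (-786 + 554)) = -1301*(5 + (-786 + 554)) = -1301*(5 - 232) = -1301*(-227) = 295327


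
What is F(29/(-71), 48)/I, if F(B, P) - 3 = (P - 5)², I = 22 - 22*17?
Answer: -463/88 ≈ -5.2614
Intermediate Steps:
I = -352 (I = 22 - 374 = -352)
F(B, P) = 3 + (-5 + P)² (F(B, P) = 3 + (P - 5)² = 3 + (-5 + P)²)
F(29/(-71), 48)/I = (3 + (-5 + 48)²)/(-352) = (3 + 43²)*(-1/352) = (3 + 1849)*(-1/352) = 1852*(-1/352) = -463/88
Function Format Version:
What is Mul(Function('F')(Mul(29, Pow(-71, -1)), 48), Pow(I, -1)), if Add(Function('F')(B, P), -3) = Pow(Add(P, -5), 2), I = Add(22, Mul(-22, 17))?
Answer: Rational(-463, 88) ≈ -5.2614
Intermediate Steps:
I = -352 (I = Add(22, -374) = -352)
Function('F')(B, P) = Add(3, Pow(Add(-5, P), 2)) (Function('F')(B, P) = Add(3, Pow(Add(P, -5), 2)) = Add(3, Pow(Add(-5, P), 2)))
Mul(Function('F')(Mul(29, Pow(-71, -1)), 48), Pow(I, -1)) = Mul(Add(3, Pow(Add(-5, 48), 2)), Pow(-352, -1)) = Mul(Add(3, Pow(43, 2)), Rational(-1, 352)) = Mul(Add(3, 1849), Rational(-1, 352)) = Mul(1852, Rational(-1, 352)) = Rational(-463, 88)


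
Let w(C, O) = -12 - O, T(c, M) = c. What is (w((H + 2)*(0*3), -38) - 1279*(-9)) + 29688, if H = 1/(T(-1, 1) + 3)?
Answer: 41225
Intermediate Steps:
H = ½ (H = 1/(-1 + 3) = 1/2 = ½ ≈ 0.50000)
(w((H + 2)*(0*3), -38) - 1279*(-9)) + 29688 = ((-12 - 1*(-38)) - 1279*(-9)) + 29688 = ((-12 + 38) + 11511) + 29688 = (26 + 11511) + 29688 = 11537 + 29688 = 41225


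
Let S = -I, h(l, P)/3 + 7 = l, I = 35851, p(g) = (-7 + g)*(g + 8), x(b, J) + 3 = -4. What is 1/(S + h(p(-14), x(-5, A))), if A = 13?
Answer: -1/35494 ≈ -2.8174e-5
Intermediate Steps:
x(b, J) = -7 (x(b, J) = -3 - 4 = -7)
p(g) = (-7 + g)*(8 + g)
h(l, P) = -21 + 3*l
S = -35851 (S = -1*35851 = -35851)
1/(S + h(p(-14), x(-5, A))) = 1/(-35851 + (-21 + 3*(-56 - 14 + (-14)²))) = 1/(-35851 + (-21 + 3*(-56 - 14 + 196))) = 1/(-35851 + (-21 + 3*126)) = 1/(-35851 + (-21 + 378)) = 1/(-35851 + 357) = 1/(-35494) = -1/35494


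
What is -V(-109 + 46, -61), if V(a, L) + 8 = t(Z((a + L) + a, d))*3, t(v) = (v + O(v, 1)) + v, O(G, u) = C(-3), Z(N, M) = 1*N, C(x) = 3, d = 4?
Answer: 1121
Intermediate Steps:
Z(N, M) = N
O(G, u) = 3
t(v) = 3 + 2*v (t(v) = (v + 3) + v = (3 + v) + v = 3 + 2*v)
V(a, L) = 1 + 6*L + 12*a (V(a, L) = -8 + (3 + 2*((a + L) + a))*3 = -8 + (3 + 2*((L + a) + a))*3 = -8 + (3 + 2*(L + 2*a))*3 = -8 + (3 + (2*L + 4*a))*3 = -8 + (3 + 2*L + 4*a)*3 = -8 + (9 + 6*L + 12*a) = 1 + 6*L + 12*a)
-V(-109 + 46, -61) = -(1 + 6*(-61) + 12*(-109 + 46)) = -(1 - 366 + 12*(-63)) = -(1 - 366 - 756) = -1*(-1121) = 1121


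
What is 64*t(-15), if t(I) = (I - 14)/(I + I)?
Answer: 928/15 ≈ 61.867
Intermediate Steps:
t(I) = (-14 + I)/(2*I) (t(I) = (-14 + I)/((2*I)) = (-14 + I)*(1/(2*I)) = (-14 + I)/(2*I))
64*t(-15) = 64*((½)*(-14 - 15)/(-15)) = 64*((½)*(-1/15)*(-29)) = 64*(29/30) = 928/15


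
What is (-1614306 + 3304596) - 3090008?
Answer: -1399718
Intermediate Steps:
(-1614306 + 3304596) - 3090008 = 1690290 - 3090008 = -1399718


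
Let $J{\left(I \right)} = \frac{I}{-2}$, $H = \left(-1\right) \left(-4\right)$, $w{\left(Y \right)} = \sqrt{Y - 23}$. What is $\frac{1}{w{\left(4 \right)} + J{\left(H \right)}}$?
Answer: $- \frac{2}{23} - \frac{i \sqrt{19}}{23} \approx -0.086957 - 0.18952 i$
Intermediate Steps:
$w{\left(Y \right)} = \sqrt{-23 + Y}$
$H = 4$
$J{\left(I \right)} = - \frac{I}{2}$ ($J{\left(I \right)} = I \left(- \frac{1}{2}\right) = - \frac{I}{2}$)
$\frac{1}{w{\left(4 \right)} + J{\left(H \right)}} = \frac{1}{\sqrt{-23 + 4} - 2} = \frac{1}{\sqrt{-19} - 2} = \frac{1}{i \sqrt{19} - 2} = \frac{1}{-2 + i \sqrt{19}}$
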